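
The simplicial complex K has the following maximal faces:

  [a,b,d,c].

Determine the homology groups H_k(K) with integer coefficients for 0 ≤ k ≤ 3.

H_0 ≅ Z,  H_1 = 0,  H_2 = 0,  H_3 = 0.

Fix the vertex order a < b < c < d and write every simplex with vertices in increasing order. Then dim K = 3 and the simplices of K are:

  0-simplices (4): a, b, c, d
  1-simplices (6): ab, ac, ad, bc, bd, cd
  2-simplices (4): abc, abd, acd, bcd
  3-simplices (1): abcd

giving chain groups C_0 ≅ Z^4, C_1 ≅ Z^6, C_2 ≅ Z^4, C_3 ≅ Z^1.

Boundary ∂_1: C_1 → C_0 maps an edge to its endpoints' difference, ∂[p,q] = q − p. For instance
  ∂ab = b − a.
This gives a 4×6 integer matrix of rank 3; reducing to Smith normal form yields diagonal entries (1,1,1).

The boundary map ∂_2: C_2 → C_1 acts by ∂[p,q,r] = [q,r] − [p,r] + [p,q]. For instance
  ∂abc = bc − ac + ab,
  ∂acd = cd − ad + ac.
This gives a 6×4 integer matrix of rank 3; reducing to Smith normal form yields diagonal entries (1,1,1).

The boundary map ∂_3: C_3 → C_2 sends each 3-simplex σ to the alternating sum Σ_i (−1)^i (σ with its i-th vertex removed). For instance
  ∂abcd = bcd − acd + abd − abc.
The resulting 4×1 matrix has rank 1, and its Smith normal form has invariant factors (1).

Reading off H_k = ker ∂_k / im ∂_{k+1}:

  H_0: rank C_0 − rank ∂_1 = 4 − 3 = 1, and the invariant factors of ∂_1 are all 1, so H_0 ≅ Z.
  H_1: rank ker ∂_1 − rank ∂_2 = (6 − 3) − 3 = 0, and the invariant factors of ∂_2 are all 1, so H_1 ≅ 0.
  H_2: rank ker ∂_2 − rank ∂_3 = (4 − 3) − 1 = 0, and the invariant factors of ∂_3 are all 1, so H_2 ≅ 0.
  H_3: rank ker ∂_3 − rank ∂_4 = (1 − 1) − 0 = 0, and there is no ∂_4, so H_3 ≅ 0.

As a check, the Euler characteristic is 4 − 6 + 4 − 1 = 1, which agrees with 1 − 0 + 0 − 0 = 1.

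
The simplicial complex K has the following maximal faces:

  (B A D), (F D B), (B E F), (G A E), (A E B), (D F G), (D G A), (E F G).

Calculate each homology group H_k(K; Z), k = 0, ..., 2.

We work with the vertex ordering A < B < D < E < F < G. The simplices of K, each written with vertices in increasing order, are:

  0-simplices (6): A, B, D, E, F, G
  1-simplices (12): AB, AD, AE, AG, BD, BE, BF, DF, DG, EF, EG, FG
  2-simplices (8): ABD, ABE, ADG, AEG, BDF, BEF, DFG, EFG

giving chain groups C_0 ≅ Z^6, C_1 ≅ Z^12, C_2 ≅ Z^8.

The boundary map ∂_1: C_1 → C_0 sends each edge [p,q] (with p < q) to q − p. For instance
  ∂FG = G − F.
The resulting 6×12 matrix has rank 5, and its Smith normal form has invariant factors (1,1,1,1,1).

Boundary ∂_2: C_2 → C_1 acts by ∂[p,q,r] = [q,r] − [p,r] + [p,q]. For instance
  ∂EFG = FG − EG + EF,
  ∂ABE = BE − AE + AB.
The 12×8 boundary matrix has rank 7 and Smith normal form diag(1,1,1,1,1,1,1).

From H_k ≅ ker(∂_k) / im(∂_{k+1}) we obtain:

  H_0: rank C_0 − rank ∂_1 = 6 − 5 = 1, and the invariant factors of ∂_1 are all 1, so H_0 = Z.
  H_1: rank ker ∂_1 − rank ∂_2 = (12 − 5) − 7 = 0, and the invariant factors of ∂_2 are all 1, so H_1 = 0.
  H_2: rank ker ∂_2 − rank ∂_3 = (8 − 7) − 0 = 1, and there is no ∂_3, so H_2 = Z.

H_0 = Z,  H_1 = 0,  H_2 = Z.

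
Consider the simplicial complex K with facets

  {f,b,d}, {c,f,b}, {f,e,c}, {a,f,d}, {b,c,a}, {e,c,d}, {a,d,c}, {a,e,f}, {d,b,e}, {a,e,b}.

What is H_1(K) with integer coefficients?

Fix the vertex order a < b < c < d < e < f and write every simplex with vertices in increasing order. Then dim K = 2 and the simplices of K are:

  0-simplices (6): a, b, c, d, e, f
  1-simplices (15): ab, ac, ad, ae, af, bc, bd, be, bf, cd, ce, cf, de, df, ef
  2-simplices (10): abc, abe, acd, adf, aef, bcf, bde, bdf, cde, cef

so the chain groups are C_0 ≅ Z^6, C_1 ≅ Z^15, C_2 ≅ Z^10.

Boundary ∂_1: C_1 → C_0 maps an edge to its endpoints' difference, ∂[p,q] = q − p. For instance
  ∂af = f − a.
The resulting 6×15 matrix has rank 5, and its Smith normal form has invariant factors (1,1,1,1,1).

∂_2: C_2 → C_1 acts by ∂[p,q,r] = [q,r] − [p,r] + [p,q]. For instance
  ∂acd = cd − ad + ac,
  ∂cde = de − ce + cd.
This gives a 15×10 integer matrix of rank 10; reducing to Smith normal form yields diagonal entries (1,1,1,1,1,1,1,1,1,2).

Computing H_k = (kernel of ∂_k) / (image of ∂_{k+1}):

  H_1: rank ker ∂_1 − rank ∂_2 = (15 − 5) − 10 = 0, and ∂_2 has invariant factor 2 > 1, so H_1 = Z/2.

H_1 ≅ Z/2.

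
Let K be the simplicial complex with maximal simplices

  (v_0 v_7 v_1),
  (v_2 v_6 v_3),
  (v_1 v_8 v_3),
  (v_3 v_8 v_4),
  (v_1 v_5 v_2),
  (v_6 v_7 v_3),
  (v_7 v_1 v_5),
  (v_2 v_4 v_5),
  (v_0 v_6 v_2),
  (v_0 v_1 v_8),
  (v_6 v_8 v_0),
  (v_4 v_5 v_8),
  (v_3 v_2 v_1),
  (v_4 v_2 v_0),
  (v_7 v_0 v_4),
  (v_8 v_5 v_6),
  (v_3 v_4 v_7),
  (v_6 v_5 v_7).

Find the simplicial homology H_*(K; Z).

H_0 = Z,  H_1 = Z^2,  H_2 = Z.

We work with the vertex ordering v_0 < v_1 < v_2 < v_3 < v_4 < v_5 < v_6 < v_7 < v_8. The simplices of K, each written with vertices in increasing order, are:

  0-simplices (9): [v_0], [v_1], [v_2], [v_3], [v_4], [v_5], [v_6], [v_7], [v_8]
  1-simplices (27): (27 of them)
  2-simplices (18): (18 of them)

so the chain groups are C_0 ≅ Z^9, C_1 ≅ Z^27, C_2 ≅ Z^18.

The boundary map ∂_1: C_1 → C_0 sends each edge [p,q] (with p < q) to q − p. For instance
  ∂[v_2,v_6] = [v_6] − [v_2].
This gives a 9×27 integer matrix of rank 8; reducing to Smith normal form yields diagonal entries (1,1,1,1,1,1,1,1).

∂_2: C_2 → C_1 sends each 2-simplex [p,q,r] to [q,r] − [p,r] + [p,q]. For instance
  ∂[v_5,v_6,v_8] = [v_6,v_8] − [v_5,v_8] + [v_5,v_6],
  ∂[v_1,v_5,v_7] = [v_5,v_7] − [v_1,v_7] + [v_1,v_5].
The 27×18 boundary matrix has rank 17 and Smith normal form diag(1,1,1,1,1,1,1,1,1,1,1,1,1,1,1,1,1).

Now H_k = ker ∂_k / im ∂_{k+1}, so:

  H_0: rank C_0 − rank ∂_1 = 9 − 8 = 1, and the invariant factors of ∂_1 are all 1, so H_0 = Z.
  H_1: rank ker ∂_1 − rank ∂_2 = (27 − 8) − 17 = 2, and the invariant factors of ∂_2 are all 1, so H_1 = Z^2.
  H_2: rank ker ∂_2 − rank ∂_3 = (18 − 17) − 0 = 1, and there is no ∂_3, so H_2 = Z.

(K is a triangulation of the torus T^2.)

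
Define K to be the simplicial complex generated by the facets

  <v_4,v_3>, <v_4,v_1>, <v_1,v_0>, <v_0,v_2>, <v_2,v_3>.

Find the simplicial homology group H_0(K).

H_0 ≅ Z.

K has 5 vertices, 5 edges.
rank ∂_0 = 0, rank ∂_1 = 4 ⇒ b_0 = 5 − 0 − 4 = 1; all invariant factors of ∂_1 are 1 so no torsion. So H_0 ≅ Z.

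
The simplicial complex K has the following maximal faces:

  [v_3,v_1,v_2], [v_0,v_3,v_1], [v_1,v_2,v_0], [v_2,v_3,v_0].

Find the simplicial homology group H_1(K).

Fix the vertex order v_0 < v_1 < v_2 < v_3 and write every simplex with vertices in increasing order. Then dim K = 2 and the simplices of K are:

  0-simplices (4): [v_0], [v_1], [v_2], [v_3]
  1-simplices (6): [v_0,v_1], [v_0,v_2], [v_0,v_3], [v_1,v_2], [v_1,v_3], [v_2,v_3]
  2-simplices (4): [v_0,v_1,v_2], [v_0,v_1,v_3], [v_0,v_2,v_3], [v_1,v_2,v_3]

so the chain groups are C_0 ≅ Z^4, C_1 ≅ Z^6, C_2 ≅ Z^4.

Boundary ∂_1: C_1 → C_0 sends each edge [p,q] (with p < q) to q − p. For instance
  ∂[v_0,v_3] = [v_3] − [v_0].
The 4×6 boundary matrix has rank 3 and Smith normal form diag(1,1,1).

The boundary map ∂_2: C_2 → C_1 acts by ∂[p,q,r] = [q,r] − [p,r] + [p,q]. For instance
  ∂[v_0,v_2,v_3] = [v_2,v_3] − [v_0,v_3] + [v_0,v_2],
  ∂[v_0,v_1,v_3] = [v_1,v_3] − [v_0,v_3] + [v_0,v_1].
As a 6×4 matrix over Z this has rank 3, with invariant factors (1,1,1).

From H_k ≅ ker(∂_k) / im(∂_{k+1}) we obtain:

  H_1: rank ker ∂_1 − rank ∂_2 = (6 − 3) − 3 = 0, and the invariant factors of ∂_2 are all 1, so H_1 = 0.

H_1 = 0.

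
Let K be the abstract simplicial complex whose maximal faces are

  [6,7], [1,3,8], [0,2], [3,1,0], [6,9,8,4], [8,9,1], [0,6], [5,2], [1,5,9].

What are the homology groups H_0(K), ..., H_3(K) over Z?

H_0 ≅ Z,  H_1 ≅ Z^2,  H_2 = 0,  H_3 = 0.

K has 10 vertices, 18 edges, 8 triangles, 1 3-simplex.
rank ∂_0 = 0, rank ∂_1 = 9 ⇒ b_0 = 10 − 0 − 9 = 1; all invariant factors of ∂_1 are 1 so no torsion. So H_0 = Z.
rank ∂_1 = 9, rank ∂_2 = 7 ⇒ b_1 = 18 − 9 − 7 = 2; all invariant factors of ∂_2 are 1 so no torsion. So H_1 = Z^2.
rank ∂_2 = 7, rank ∂_3 = 1 ⇒ b_2 = 8 − 7 − 1 = 0; all invariant factors of ∂_3 are 1 so no torsion. So H_2 = 0.
rank ∂_3 = 1, rank ∂_4 = 0 ⇒ b_3 = 1 − 1 − 0 = 0. So H_3 = 0.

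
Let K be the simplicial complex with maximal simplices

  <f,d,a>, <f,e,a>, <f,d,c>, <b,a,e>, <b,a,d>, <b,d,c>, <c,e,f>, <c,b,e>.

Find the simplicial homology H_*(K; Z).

H_0 = Z,  H_1 = 0,  H_2 = Z.

We work with the vertex ordering a < b < c < d < e < f. The simplices of K, each written with vertices in increasing order, are:

  0-simplices (6): a, b, c, d, e, f
  1-simplices (12): ab, ad, ae, af, bc, bd, be, cd, ce, cf, df, ef
  2-simplices (8): abd, abe, adf, aef, bcd, bce, cdf, cef

so the chain groups are C_0 ≅ Z^6, C_1 ≅ Z^12, C_2 ≅ Z^8.

Boundary ∂_1: C_1 → C_0 maps an edge to its endpoints' difference, ∂[p,q] = q − p. For instance
  ∂ae = e − a.
As a 6×12 matrix over Z this has rank 5, with invariant factors (1,1,1,1,1).

∂_2: C_2 → C_1 sends each 2-simplex [p,q,r] to [q,r] − [p,r] + [p,q]. For instance
  ∂bcd = cd − bd + bc,
  ∂cdf = df − cf + cd.
As a 12×8 matrix over Z this has rank 7, with invariant factors (1,1,1,1,1,1,1).

Reading off H_k = ker ∂_k / im ∂_{k+1}:

  H_0: rank C_0 − rank ∂_1 = 6 − 5 = 1, and the invariant factors of ∂_1 are all 1, so H_0 = Z.
  H_1: rank ker ∂_1 − rank ∂_2 = (12 − 5) − 7 = 0, and the invariant factors of ∂_2 are all 1, so H_1 = 0.
  H_2: rank ker ∂_2 − rank ∂_3 = (8 − 7) − 0 = 1, and there is no ∂_3, so H_2 = Z.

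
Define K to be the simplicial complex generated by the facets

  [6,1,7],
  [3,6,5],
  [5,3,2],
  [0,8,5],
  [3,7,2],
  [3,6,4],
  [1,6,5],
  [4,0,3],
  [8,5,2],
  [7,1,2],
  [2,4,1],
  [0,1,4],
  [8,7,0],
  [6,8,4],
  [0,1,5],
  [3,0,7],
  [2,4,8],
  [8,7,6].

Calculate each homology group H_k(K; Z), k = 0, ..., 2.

Fix the vertex order 0 < 1 < 2 < 3 < 4 < 5 < 6 < 7 < 8 and write every simplex with vertices in increasing order. Then dim K = 2 and the simplices of K are:

  0-simplices (9): [0], [1], [2], [3], [4], [5], [6], [7], [8]
  1-simplices (27): (27 of them)
  2-simplices (18): [0,1,4], [0,1,5], [0,3,4], [0,3,7], [0,5,8], [0,7,8], [1,2,4], [1,2,7], [1,5,6], [1,6,7], [2,3,5], [2,3,7], [2,4,8], [2,5,8], [3,4,6], [3,5,6], [4,6,8], [6,7,8]

giving chain groups C_0 ≅ Z^9, C_1 ≅ Z^27, C_2 ≅ Z^18.

∂_1: C_1 → C_0 sends each edge [p,q] (with p < q) to q − p. For instance
  ∂[3,7] = [7] − [3].
The resulting 9×27 matrix has rank 8, and its Smith normal form has invariant factors (1,1,1,1,1,1,1,1).

Boundary ∂_2: C_2 → C_1 acts by ∂[p,q,r] = [q,r] − [p,r] + [p,q]. For instance
  ∂[3,4,6] = [4,6] − [3,6] + [3,4],
  ∂[2,3,5] = [3,5] − [2,5] + [2,3].
As a 27×18 matrix over Z this has rank 17, with invariant factors (1,1,1,1,1,1,1,1,1,1,1,1,1,1,1,1,1).

Reading off H_k = ker ∂_k / im ∂_{k+1}:

  H_0: rank C_0 − rank ∂_1 = 9 − 8 = 1, and the invariant factors of ∂_1 are all 1, so H_0 ≅ Z.
  H_1: rank ker ∂_1 − rank ∂_2 = (27 − 8) − 17 = 2, and the invariant factors of ∂_2 are all 1, so H_1 ≅ Z^2.
  H_2: rank ker ∂_2 − rank ∂_3 = (18 − 17) − 0 = 1, and there is no ∂_3, so H_2 ≅ Z.

As a check, the Euler characteristic is 9 − 27 + 18 = 0, which agrees with 1 − 2 + 1 = 0.

H_0 = Z,  H_1 = Z^2,  H_2 = Z.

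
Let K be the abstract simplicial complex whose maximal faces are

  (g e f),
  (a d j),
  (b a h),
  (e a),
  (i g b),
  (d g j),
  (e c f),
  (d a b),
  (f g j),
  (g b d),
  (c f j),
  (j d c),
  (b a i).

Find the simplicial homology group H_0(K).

H_0 = Z.

K has 10 vertices, 22 edges, 12 triangles.
rank ∂_0 = 0, rank ∂_1 = 9 ⇒ b_0 = 10 − 0 − 9 = 1; all invariant factors of ∂_1 are 1 so no torsion. So H_0 = Z.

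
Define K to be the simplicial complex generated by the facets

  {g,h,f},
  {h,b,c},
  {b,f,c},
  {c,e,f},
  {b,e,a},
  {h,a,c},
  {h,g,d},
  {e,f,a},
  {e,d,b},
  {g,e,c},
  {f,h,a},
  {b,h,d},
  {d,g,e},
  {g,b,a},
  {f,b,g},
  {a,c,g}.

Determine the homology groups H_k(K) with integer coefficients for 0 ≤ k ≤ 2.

Fix the vertex order a < b < c < d < e < f < g < h and write every simplex with vertices in increasing order. Then dim K = 2 and the simplices of K are:

  0-simplices (8): a, b, c, d, e, f, g, h
  1-simplices (24): ab, ac, ae, af, ag, ah, bc, bd, be, bf, bg, bh, ce, cf, cg, ch, de, dg, dh, ef, eg, fg, fh, gh
  2-simplices (16): abe, abg, acg, ach, aef, afh, bcf, bch, bde, bdh, bfg, cef, ceg, deg, dgh, fgh

giving chain groups C_0 ≅ Z^8, C_1 ≅ Z^24, C_2 ≅ Z^16.

The boundary map ∂_1: C_1 → C_0 is given by ∂[p,q] = [q] − [p]. For instance
  ∂ag = g − a.
The 8×24 boundary matrix has rank 7 and Smith normal form diag(1,1,1,1,1,1,1).

∂_2: C_2 → C_1 maps a triangle to the signed sum of its edges. For instance
  ∂abe = be − ae + ab,
  ∂dgh = gh − dh + dg.
As a 24×16 matrix over Z this has rank 15, with invariant factors (1,1,1,1,1,1,1,1,1,1,1,1,1,1,1).

Computing H_k = (kernel of ∂_k) / (image of ∂_{k+1}):

  H_0: rank C_0 − rank ∂_1 = 8 − 7 = 1, and the invariant factors of ∂_1 are all 1, so H_0 = Z.
  H_1: rank ker ∂_1 − rank ∂_2 = (24 − 7) − 15 = 2, and the invariant factors of ∂_2 are all 1, so H_1 = Z^2.
  H_2: rank ker ∂_2 − rank ∂_3 = (16 − 15) − 0 = 1, and there is no ∂_3, so H_2 = Z.

(K is a triangulation of the torus T^2.)

H_0 = Z,  H_1 = Z^2,  H_2 = Z.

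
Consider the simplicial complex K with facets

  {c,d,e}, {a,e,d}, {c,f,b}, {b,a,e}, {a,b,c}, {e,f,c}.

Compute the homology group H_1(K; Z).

H_1 ≅ Z.

Order the vertices as a < b < c < d < e < f. Listing each simplex with vertices in this order, K has dimension 2 with simplices:

  0-simplices (6): a, b, c, d, e, f
  1-simplices (12): ab, ac, ad, ae, bc, be, bf, cd, ce, cf, de, ef
  2-simplices (6): abc, abe, ade, bcf, cde, cef

giving chain groups C_0 ≅ Z^6, C_1 ≅ Z^12, C_2 ≅ Z^6.

The boundary map ∂_1: C_1 → C_0 sends each edge [p,q] (with p < q) to q − p. For instance
  ∂ef = f − e.
The resulting 6×12 matrix has rank 5, and its Smith normal form has invariant factors (1,1,1,1,1).

The boundary map ∂_2: C_2 → C_1 maps a triangle to the signed sum of its edges. For instance
  ∂cde = de − ce + cd,
  ∂abe = be − ae + ab.
The 12×6 boundary matrix has rank 6 and Smith normal form diag(1,1,1,1,1,1).

From H_k ≅ ker(∂_k) / im(∂_{k+1}) we obtain:

  H_1: rank ker ∂_1 − rank ∂_2 = (12 − 5) − 6 = 1, and the invariant factors of ∂_2 are all 1, so H_1 = Z.

(K is a triangulation of the cylinder S^1 x I.)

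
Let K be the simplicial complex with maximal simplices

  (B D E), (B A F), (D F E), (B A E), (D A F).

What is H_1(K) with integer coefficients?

Fix the vertex order A < B < D < E < F and write every simplex with vertices in increasing order. Then dim K = 2 and the simplices of K are:

  0-simplices (5): A, B, D, E, F
  1-simplices (10): AB, AD, AE, AF, BD, BE, BF, DE, DF, EF
  2-simplices (5): ABE, ABF, ADF, BDE, DEF

Hence C_0 ≅ Z^5, C_1 ≅ Z^10, C_2 ≅ Z^5.

The boundary map ∂_1: C_1 → C_0 is given by ∂[p,q] = [q] − [p].
As a 5×10 matrix over Z this has rank 4, with invariant factors (1,1,1,1).

The boundary map ∂_2: C_2 → C_1 maps a triangle to the signed sum of its edges. For instance
  ∂ADF = DF − AF + AD,
  ∂DEF = EF − DF + DE.
The resulting 10×5 matrix has rank 5, and its Smith normal form has invariant factors (1,1,1,1,1).

Computing H_k = (kernel of ∂_k) / (image of ∂_{k+1}):

  H_1: rank ker ∂_1 − rank ∂_2 = (10 − 4) − 5 = 1, and the invariant factors of ∂_2 are all 1, so H_1 = Z.

(K is a triangulation of the Möbius band.)

H_1 = Z.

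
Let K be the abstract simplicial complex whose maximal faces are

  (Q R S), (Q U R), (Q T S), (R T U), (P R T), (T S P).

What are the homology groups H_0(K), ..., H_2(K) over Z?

Order the vertices as P < Q < R < S < T < U. Listing each simplex with vertices in this order, K has dimension 2 with simplices:

  0-simplices (6): P, Q, R, S, T, U
  1-simplices (12): PR, PS, PT, QR, QS, QT, QU, RS, RT, RU, ST, TU
  2-simplices (6): PRT, PST, QRS, QRU, QST, RTU

Hence C_0 ≅ Z^6, C_1 ≅ Z^12, C_2 ≅ Z^6.

Boundary ∂_1: C_1 → C_0 is given by ∂[p,q] = [q] − [p].
This gives a 6×12 integer matrix of rank 5; reducing to Smith normal form yields diagonal entries (1,1,1,1,1).

The boundary map ∂_2: C_2 → C_1 maps a triangle to the signed sum of its edges. For instance
  ∂QRU = RU − QU + QR,
  ∂QST = ST − QT + QS.
The resulting 12×6 matrix has rank 6, and its Smith normal form has invariant factors (1,1,1,1,1,1).

Reading off H_k = ker ∂_k / im ∂_{k+1}:

  H_0: rank C_0 − rank ∂_1 = 6 − 5 = 1, and the invariant factors of ∂_1 are all 1, so H_0 ≅ Z.
  H_1: rank ker ∂_1 − rank ∂_2 = (12 − 5) − 6 = 1, and the invariant factors of ∂_2 are all 1, so H_1 ≅ Z.
  H_2: rank ker ∂_2 − rank ∂_3 = (6 − 6) − 0 = 0, and there is no ∂_3, so H_2 ≅ 0.

As a check, the Euler characteristic is 6 − 12 + 6 = 0, which agrees with 1 − 1 + 0 = 0.

H_0 = Z,  H_1 = Z,  H_2 = 0.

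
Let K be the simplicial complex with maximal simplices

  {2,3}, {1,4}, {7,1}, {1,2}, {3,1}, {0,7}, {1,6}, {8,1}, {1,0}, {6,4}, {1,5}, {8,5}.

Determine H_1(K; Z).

H_1 = Z^4.

Order the vertices as 0 < 1 < 2 < 3 < 4 < 5 < 6 < 7 < 8. Listing each simplex with vertices in this order, K has dimension 1 with simplices:

  0-simplices (9): [0], [1], [2], [3], [4], [5], [6], [7], [8]
  1-simplices (12): [0,1], [0,7], [1,2], [1,3], [1,4], [1,5], [1,6], [1,7], [1,8], [2,3], [4,6], [5,8]

so the chain groups are C_0 ≅ Z^9, C_1 ≅ Z^12.

∂_1: C_1 → C_0 is given by ∂[p,q] = [q] − [p].
The 9×12 boundary matrix has rank 8 and Smith normal form diag(1,1,1,1,1,1,1,1).

Now H_k = ker ∂_k / im ∂_{k+1}, so:

  H_1: rank ker ∂_1 − rank ∂_2 = (12 − 8) − 0 = 4, and there is no ∂_2, so H_1 ≅ Z^4.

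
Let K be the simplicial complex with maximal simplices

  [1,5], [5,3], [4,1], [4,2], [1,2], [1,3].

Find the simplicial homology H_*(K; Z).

Take the total order 1 < 2 < 3 < 4 < 5 on the vertex set. Then K (dimension 1) consists of the simplices:

  0-simplices (5): [1], [2], [3], [4], [5]
  1-simplices (6): [1,2], [1,3], [1,4], [1,5], [2,4], [3,5]

giving chain groups C_0 ≅ Z^5, C_1 ≅ Z^6.

∂_1: C_1 → C_0 sends each edge [p,q] (with p < q) to q − p. For instance
  ∂[1,2] = [2] − [1].
The resulting 5×6 matrix has rank 4, and its Smith normal form has invariant factors (1,1,1,1).

Now H_k = ker ∂_k / im ∂_{k+1}, so:

  H_0: rank C_0 − rank ∂_1 = 5 − 4 = 1, and the invariant factors of ∂_1 are all 1, so H_0 ≅ Z.
  H_1: rank ker ∂_1 − rank ∂_2 = (6 − 4) − 0 = 2, and there is no ∂_2, so H_1 ≅ Z^2.

H_0 ≅ Z,  H_1 ≅ Z^2.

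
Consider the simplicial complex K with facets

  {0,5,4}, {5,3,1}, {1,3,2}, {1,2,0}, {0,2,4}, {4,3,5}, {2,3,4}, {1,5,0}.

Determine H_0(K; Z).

K has 6 vertices, 12 edges, 8 triangles.
rank ∂_0 = 0, rank ∂_1 = 5 ⇒ b_0 = 6 − 0 − 5 = 1; all invariant factors of ∂_1 are 1 so no torsion. So H_0 ≅ Z.

H_0 = Z.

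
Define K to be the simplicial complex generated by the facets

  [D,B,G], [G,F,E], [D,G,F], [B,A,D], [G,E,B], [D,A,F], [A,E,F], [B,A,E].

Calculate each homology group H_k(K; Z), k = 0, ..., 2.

H_0 ≅ Z,  H_1 = 0,  H_2 ≅ Z.

Fix the vertex order A < B < D < E < F < G and write every simplex with vertices in increasing order. Then dim K = 2 and the simplices of K are:

  0-simplices (6): A, B, D, E, F, G
  1-simplices (12): AB, AD, AE, AF, BD, BE, BG, DF, DG, EF, EG, FG
  2-simplices (8): ABD, ABE, ADF, AEF, BDG, BEG, DFG, EFG

Hence C_0 ≅ Z^6, C_1 ≅ Z^12, C_2 ≅ Z^8.

The boundary map ∂_1: C_1 → C_0 sends each edge [p,q] (with p < q) to q − p. For instance
  ∂DF = F − D.
The 6×12 boundary matrix has rank 5 and Smith normal form diag(1,1,1,1,1).

The boundary map ∂_2: C_2 → C_1 acts by ∂[p,q,r] = [q,r] − [p,r] + [p,q]. For instance
  ∂ABD = BD − AD + AB,
  ∂DFG = FG − DG + DF.
The resulting 12×8 matrix has rank 7, and its Smith normal form has invariant factors (1,1,1,1,1,1,1).

Computing H_k = (kernel of ∂_k) / (image of ∂_{k+1}):

  H_0: rank C_0 − rank ∂_1 = 6 − 5 = 1, and the invariant factors of ∂_1 are all 1, so H_0 ≅ Z.
  H_1: rank ker ∂_1 − rank ∂_2 = (12 − 5) − 7 = 0, and the invariant factors of ∂_2 are all 1, so H_1 ≅ 0.
  H_2: rank ker ∂_2 − rank ∂_3 = (8 − 7) − 0 = 1, and there is no ∂_3, so H_2 ≅ Z.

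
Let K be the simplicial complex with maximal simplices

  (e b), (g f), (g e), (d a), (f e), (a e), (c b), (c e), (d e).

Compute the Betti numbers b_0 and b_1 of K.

We work with the vertex ordering a < b < c < d < e < f < g. The simplices of K, each written with vertices in increasing order, are:

  0-simplices (7): a, b, c, d, e, f, g
  1-simplices (9): ad, ae, bc, be, ce, de, ef, eg, fg

Hence C_0 ≅ Z^7, C_1 ≅ Z^9.

The boundary map ∂_1: C_1 → C_0 maps an edge to its endpoints' difference, ∂[p,q] = q − p.
The resulting 7×9 matrix has rank 6, and its Smith normal form has invariant factors (1,1,1,1,1,1).

Now H_k = ker ∂_k / im ∂_{k+1}, so:

  H_0: rank C_0 − rank ∂_1 = 7 − 6 = 1, and the invariant factors of ∂_1 are all 1, so H_0 = Z.
  H_1: rank ker ∂_1 − rank ∂_2 = (9 − 6) − 0 = 3, and there is no ∂_2, so H_1 = Z^3.

Hence the Betti numbers are b_0 = 1, b_1 = 3.

b_0 = 1, b_1 = 3.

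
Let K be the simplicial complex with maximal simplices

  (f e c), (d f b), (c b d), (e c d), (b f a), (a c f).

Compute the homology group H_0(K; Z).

H_0 ≅ Z.

Take the total order a < b < c < d < e < f on the vertex set. Then K (dimension 2) consists of the simplices:

  0-simplices (6): a, b, c, d, e, f
  1-simplices (12): ab, ac, af, bc, bd, bf, cd, ce, cf, de, df, ef
  2-simplices (6): abf, acf, bcd, bdf, cde, cef

giving chain groups C_0 ≅ Z^6, C_1 ≅ Z^12, C_2 ≅ Z^6.

∂_1: C_1 → C_0 sends each edge [p,q] (with p < q) to q − p.
As a 6×12 matrix over Z this has rank 5, with invariant factors (1,1,1,1,1).

The boundary map ∂_2: C_2 → C_1 maps a triangle to the signed sum of its edges. For instance
  ∂acf = cf − af + ac,
  ∂bdf = df − bf + bd.
The 12×6 boundary matrix has rank 6 and Smith normal form diag(1,1,1,1,1,1).

Now H_k = ker ∂_k / im ∂_{k+1}, so:

  H_0: rank C_0 − rank ∂_1 = 6 − 5 = 1, and the invariant factors of ∂_1 are all 1, so H_0 = Z.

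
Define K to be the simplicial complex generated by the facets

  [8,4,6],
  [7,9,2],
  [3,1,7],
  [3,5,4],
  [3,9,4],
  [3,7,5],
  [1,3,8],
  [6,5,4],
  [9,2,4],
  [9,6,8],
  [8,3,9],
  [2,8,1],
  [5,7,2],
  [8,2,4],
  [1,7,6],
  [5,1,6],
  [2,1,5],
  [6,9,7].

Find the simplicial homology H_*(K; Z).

K has 9 vertices, 27 edges, 18 triangles.
rank ∂_0 = 0, rank ∂_1 = 8 ⇒ b_0 = 9 − 0 − 8 = 1; all invariant factors of ∂_1 are 1 so no torsion. So H_0 = Z.
rank ∂_1 = 8, rank ∂_2 = 18 ⇒ b_1 = 27 − 8 − 18 = 1; ∂_2 has invariant factor(s) [2] giving torsion. So H_1 = Z ⊕ Z/2.
rank ∂_2 = 18, rank ∂_3 = 0 ⇒ b_2 = 18 − 18 − 0 = 0. So H_2 = 0.

H_0 = Z,  H_1 = Z ⊕ Z/2,  H_2 = 0.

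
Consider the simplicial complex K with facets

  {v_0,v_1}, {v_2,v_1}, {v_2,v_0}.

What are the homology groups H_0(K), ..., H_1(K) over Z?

H_0 ≅ Z,  H_1 ≅ Z.

We work with the vertex ordering v_0 < v_1 < v_2. The simplices of K, each written with vertices in increasing order, are:

  0-simplices (3): [v_0], [v_1], [v_2]
  1-simplices (3): [v_0,v_1], [v_0,v_2], [v_1,v_2]

Hence C_0 ≅ Z^3, C_1 ≅ Z^3.

∂_1: C_1 → C_0 maps an edge to its endpoints' difference, ∂[p,q] = q − p. For instance
  ∂[v_0,v_1] = [v_1] − [v_0].
As a 3×3 matrix over Z this has rank 2, with invariant factors (1,1).

Computing H_k = (kernel of ∂_k) / (image of ∂_{k+1}):

  H_0: rank C_0 − rank ∂_1 = 3 − 2 = 1, and the invariant factors of ∂_1 are all 1, so H_0 ≅ Z.
  H_1: rank ker ∂_1 − rank ∂_2 = (3 − 2) − 0 = 1, and there is no ∂_2, so H_1 ≅ Z.

(K is a triangulation of the circle S^1.)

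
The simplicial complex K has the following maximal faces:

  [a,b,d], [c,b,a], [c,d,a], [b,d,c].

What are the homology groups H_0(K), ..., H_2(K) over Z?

Order the vertices as a < b < c < d. Listing each simplex with vertices in this order, K has dimension 2 with simplices:

  0-simplices (4): a, b, c, d
  1-simplices (6): ab, ac, ad, bc, bd, cd
  2-simplices (4): abc, abd, acd, bcd

Hence C_0 ≅ Z^4, C_1 ≅ Z^6, C_2 ≅ Z^4.

The boundary map ∂_1: C_1 → C_0 maps an edge to its endpoints' difference, ∂[p,q] = q − p.
The resulting 4×6 matrix has rank 3, and its Smith normal form has invariant factors (1,1,1).

∂_2: C_2 → C_1 maps a triangle to the signed sum of its edges. For instance
  ∂abd = bd − ad + ab,
  ∂acd = cd − ad + ac.
As a 6×4 matrix over Z this has rank 3, with invariant factors (1,1,1).

From H_k ≅ ker(∂_k) / im(∂_{k+1}) we obtain:

  H_0: rank C_0 − rank ∂_1 = 4 − 3 = 1, and the invariant factors of ∂_1 are all 1, so H_0 ≅ Z.
  H_1: rank ker ∂_1 − rank ∂_2 = (6 − 3) − 3 = 0, and the invariant factors of ∂_2 are all 1, so H_1 ≅ 0.
  H_2: rank ker ∂_2 − rank ∂_3 = (4 − 3) − 0 = 1, and there is no ∂_3, so H_2 ≅ Z.

(K is a triangulation of the 2-sphere S^2.)

H_0 ≅ Z,  H_1 = 0,  H_2 ≅ Z.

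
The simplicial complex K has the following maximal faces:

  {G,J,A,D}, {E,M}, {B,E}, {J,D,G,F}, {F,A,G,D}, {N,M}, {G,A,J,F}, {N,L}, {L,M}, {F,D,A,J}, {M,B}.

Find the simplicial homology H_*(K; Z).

Order the vertices as A < B < D < E < F < G < J < L < M < N. Listing each simplex with vertices in this order, K has dimension 3 with simplices:

  0-simplices (10): A, B, D, E, F, G, J, L, M, N
  1-simplices (16): AD, AF, AG, AJ, BE, BM, DF, DG, DJ, EM, FG, FJ, GJ, LM, LN, MN
  2-simplices (10): ADF, ADG, ADJ, AFG, AFJ, AGJ, DFG, DFJ, DGJ, FGJ
  3-simplices (5): ADFG, ADFJ, ADGJ, AFGJ, DFGJ

giving chain groups C_0 ≅ Z^10, C_1 ≅ Z^16, C_2 ≅ Z^10, C_3 ≅ Z^5.

∂_1: C_1 → C_0 sends each edge [p,q] (with p < q) to q − p. For instance
  ∂LN = N − L.
As a 10×16 matrix over Z this has rank 8, with invariant factors (1,1,1,1,1,1,1,1).

∂_2: C_2 → C_1 acts by ∂[p,q,r] = [q,r] − [p,r] + [p,q]. For instance
  ∂ADF = DF − AF + AD,
  ∂AGJ = GJ − AJ + AG.
The resulting 16×10 matrix has rank 6, and its Smith normal form has invariant factors (1,1,1,1,1,1).

∂_3: C_3 → C_2 sends each 3-simplex σ to the alternating sum Σ_i (−1)^i (σ with its i-th vertex removed). For instance
  ∂ADFJ = DFJ − AFJ + ADJ − ADF,
  ∂ADGJ = DGJ − AGJ + ADJ − ADG.
As a 10×5 matrix over Z this has rank 4, with invariant factors (1,1,1,1).

Now H_k = ker ∂_k / im ∂_{k+1}, so:

  H_0: rank C_0 − rank ∂_1 = 10 − 8 = 2, and the invariant factors of ∂_1 are all 1, so H_0 = Z^2.
  H_1: rank ker ∂_1 − rank ∂_2 = (16 − 8) − 6 = 2, and the invariant factors of ∂_2 are all 1, so H_1 = Z^2.
  H_2: rank ker ∂_2 − rank ∂_3 = (10 − 6) − 4 = 0, and the invariant factors of ∂_3 are all 1, so H_2 = 0.
  H_3: rank ker ∂_3 − rank ∂_4 = (5 − 4) − 0 = 1, and there is no ∂_4, so H_3 = Z.

H_0 ≅ Z^2,  H_1 ≅ Z^2,  H_2 = 0,  H_3 ≅ Z.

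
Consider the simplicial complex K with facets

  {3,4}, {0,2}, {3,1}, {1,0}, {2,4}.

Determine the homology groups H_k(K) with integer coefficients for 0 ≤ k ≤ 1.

Fix the vertex order 0 < 1 < 2 < 3 < 4 and write every simplex with vertices in increasing order. Then dim K = 1 and the simplices of K are:

  0-simplices (5): [0], [1], [2], [3], [4]
  1-simplices (5): [0,1], [0,2], [1,3], [2,4], [3,4]

so the chain groups are C_0 ≅ Z^5, C_1 ≅ Z^5.

Boundary ∂_1: C_1 → C_0 sends each edge [p,q] (with p < q) to q − p. For instance
  ∂[2,4] = [4] − [2].
The resulting 5×5 matrix has rank 4, and its Smith normal form has invariant factors (1,1,1,1).

Now H_k = ker ∂_k / im ∂_{k+1}, so:

  H_0: rank C_0 − rank ∂_1 = 5 − 4 = 1, and the invariant factors of ∂_1 are all 1, so H_0 = Z.
  H_1: rank ker ∂_1 − rank ∂_2 = (5 − 4) − 0 = 1, and there is no ∂_2, so H_1 = Z.

As a check, the Euler characteristic is 5 − 5 = 0, which agrees with 1 − 1 = 0.

H_0 ≅ Z,  H_1 ≅ Z.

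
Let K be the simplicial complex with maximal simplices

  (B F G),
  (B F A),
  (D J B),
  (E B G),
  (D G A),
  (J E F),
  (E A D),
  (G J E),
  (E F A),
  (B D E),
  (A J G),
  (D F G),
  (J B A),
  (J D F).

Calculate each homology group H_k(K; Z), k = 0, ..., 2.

Order the vertices as A < B < D < E < F < G < J. Listing each simplex with vertices in this order, K has dimension 2 with simplices:

  0-simplices (7): A, B, D, E, F, G, J
  1-simplices (21): AB, AD, AE, AF, AG, AJ, BD, BE, BF, BG, BJ, DE, DF, DG, DJ, EF, EG, EJ, FG, FJ, GJ
  2-simplices (14): ABF, ABJ, ADE, ADG, AEF, AGJ, BDE, BDJ, BEG, BFG, DFG, DFJ, EFJ, EGJ

so the chain groups are C_0 ≅ Z^7, C_1 ≅ Z^21, C_2 ≅ Z^14.

The boundary map ∂_1: C_1 → C_0 sends each edge [p,q] (with p < q) to q − p. For instance
  ∂BF = F − B.
The 7×21 boundary matrix has rank 6 and Smith normal form diag(1,1,1,1,1,1).

∂_2: C_2 → C_1 sends each 2-simplex [p,q,r] to [q,r] − [p,r] + [p,q]. For instance
  ∂AGJ = GJ − AJ + AG,
  ∂EFJ = FJ − EJ + EF.
As a 21×14 matrix over Z this has rank 13, with invariant factors (1,1,1,1,1,1,1,1,1,1,1,1,1).

Reading off H_k = ker ∂_k / im ∂_{k+1}:

  H_0: rank C_0 − rank ∂_1 = 7 − 6 = 1, and the invariant factors of ∂_1 are all 1, so H_0 ≅ Z.
  H_1: rank ker ∂_1 − rank ∂_2 = (21 − 6) − 13 = 2, and the invariant factors of ∂_2 are all 1, so H_1 ≅ Z^2.
  H_2: rank ker ∂_2 − rank ∂_3 = (14 − 13) − 0 = 1, and there is no ∂_3, so H_2 ≅ Z.

(K is a triangulation of the torus T^2.)

H_0 ≅ Z,  H_1 ≅ Z^2,  H_2 ≅ Z.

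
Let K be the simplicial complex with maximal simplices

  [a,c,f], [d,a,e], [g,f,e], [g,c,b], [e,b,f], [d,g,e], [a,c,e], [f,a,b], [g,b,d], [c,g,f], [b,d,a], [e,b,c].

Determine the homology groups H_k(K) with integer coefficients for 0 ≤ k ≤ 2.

We work with the vertex ordering a < b < c < d < e < f < g. The simplices of K, each written with vertices in increasing order, are:

  0-simplices (7): a, b, c, d, e, f, g
  1-simplices (18): ab, ac, ad, ae, af, bc, bd, be, bf, bg, ce, cf, cg, de, dg, ef, eg, fg
  2-simplices (12): abd, abf, ace, acf, ade, bce, bcg, bdg, bef, cfg, deg, efg

giving chain groups C_0 ≅ Z^7, C_1 ≅ Z^18, C_2 ≅ Z^12.

Boundary ∂_1: C_1 → C_0 maps an edge to its endpoints' difference, ∂[p,q] = q − p. For instance
  ∂ae = e − a.
The resulting 7×18 matrix has rank 6, and its Smith normal form has invariant factors (1,1,1,1,1,1).

The boundary map ∂_2: C_2 → C_1 sends each 2-simplex [p,q,r] to [q,r] − [p,r] + [p,q]. For instance
  ∂cfg = fg − cg + cf,
  ∂abd = bd − ad + ab.
This gives a 18×12 integer matrix of rank 12; reducing to Smith normal form yields diagonal entries (1,1,1,1,1,1,1,1,1,1,1,2).

Reading off H_k = ker ∂_k / im ∂_{k+1}:

  H_0: rank C_0 − rank ∂_1 = 7 − 6 = 1, and the invariant factors of ∂_1 are all 1, so H_0 ≅ Z.
  H_1: rank ker ∂_1 − rank ∂_2 = (18 − 6) − 12 = 0, and ∂_2 has invariant factor 2 > 1, so H_1 ≅ Z/2Z.
  H_2: rank ker ∂_2 − rank ∂_3 = (12 − 12) − 0 = 0, and there is no ∂_3, so H_2 ≅ 0.

As a check, the Euler characteristic is 7 − 18 + 12 = 1, which agrees with 1 − 0 + 0 = 1.
(K is a triangulation of the real projective plane RP^2.)

H_0 ≅ Z,  H_1 ≅ Z/2Z,  H_2 = 0.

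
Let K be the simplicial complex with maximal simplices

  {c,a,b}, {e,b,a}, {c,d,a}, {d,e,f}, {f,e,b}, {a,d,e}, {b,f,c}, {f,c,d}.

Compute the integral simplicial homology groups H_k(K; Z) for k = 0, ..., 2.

We work with the vertex ordering a < b < c < d < e < f. The simplices of K, each written with vertices in increasing order, are:

  0-simplices (6): a, b, c, d, e, f
  1-simplices (12): ab, ac, ad, ae, bc, be, bf, cd, cf, de, df, ef
  2-simplices (8): abc, abe, acd, ade, bcf, bef, cdf, def

giving chain groups C_0 ≅ Z^6, C_1 ≅ Z^12, C_2 ≅ Z^8.

∂_1: C_1 → C_0 is given by ∂[p,q] = [q] − [p].
The resulting 6×12 matrix has rank 5, and its Smith normal form has invariant factors (1,1,1,1,1).

∂_2: C_2 → C_1 maps a triangle to the signed sum of its edges. For instance
  ∂abc = bc − ac + ab,
  ∂bcf = cf − bf + bc.
As a 12×8 matrix over Z this has rank 7, with invariant factors (1,1,1,1,1,1,1).

Computing H_k = (kernel of ∂_k) / (image of ∂_{k+1}):

  H_0: rank C_0 − rank ∂_1 = 6 − 5 = 1, and the invariant factors of ∂_1 are all 1, so H_0 ≅ Z.
  H_1: rank ker ∂_1 − rank ∂_2 = (12 − 5) − 7 = 0, and the invariant factors of ∂_2 are all 1, so H_1 ≅ 0.
  H_2: rank ker ∂_2 − rank ∂_3 = (8 − 7) − 0 = 1, and there is no ∂_3, so H_2 ≅ Z.

(K is a triangulation of the 2-sphere S^2.)

H_0 ≅ Z,  H_1 = 0,  H_2 ≅ Z.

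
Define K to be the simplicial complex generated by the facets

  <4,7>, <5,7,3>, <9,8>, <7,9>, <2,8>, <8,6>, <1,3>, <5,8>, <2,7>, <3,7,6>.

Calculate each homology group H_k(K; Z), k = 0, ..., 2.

Fix the vertex order 1 < 2 < 3 < 4 < 5 < 6 < 7 < 8 < 9 and write every simplex with vertices in increasing order. Then dim K = 2 and the simplices of K are:

  0-simplices (9): [1], [2], [3], [4], [5], [6], [7], [8], [9]
  1-simplices (13): [1,3], [2,7], [2,8], [3,5], [3,6], [3,7], [4,7], [5,7], [5,8], [6,7], [6,8], [7,9], [8,9]
  2-simplices (2): [3,5,7], [3,6,7]

so the chain groups are C_0 ≅ Z^9, C_1 ≅ Z^13, C_2 ≅ Z^2.

∂_1: C_1 → C_0 is given by ∂[p,q] = [q] − [p].
As a 9×13 matrix over Z this has rank 8, with invariant factors (1,1,1,1,1,1,1,1).

∂_2: C_2 → C_1 acts by ∂[p,q,r] = [q,r] − [p,r] + [p,q]. For instance
  ∂[3,6,7] = [6,7] − [3,7] + [3,6],
  ∂[3,5,7] = [5,7] − [3,7] + [3,5].
The resulting 13×2 matrix has rank 2, and its Smith normal form has invariant factors (1,1).

Reading off H_k = ker ∂_k / im ∂_{k+1}:

  H_0: rank C_0 − rank ∂_1 = 9 − 8 = 1, and the invariant factors of ∂_1 are all 1, so H_0 = Z.
  H_1: rank ker ∂_1 − rank ∂_2 = (13 − 8) − 2 = 3, and the invariant factors of ∂_2 are all 1, so H_1 = Z^3.
  H_2: rank ker ∂_2 − rank ∂_3 = (2 − 2) − 0 = 0, and there is no ∂_3, so H_2 = 0.

H_0 = Z,  H_1 = Z^3,  H_2 = 0.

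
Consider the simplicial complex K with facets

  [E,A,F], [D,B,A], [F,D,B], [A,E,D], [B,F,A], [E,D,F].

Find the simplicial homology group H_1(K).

Fix the vertex order A < B < D < E < F and write every simplex with vertices in increasing order. Then dim K = 2 and the simplices of K are:

  0-simplices (5): A, B, D, E, F
  1-simplices (9): AB, AD, AE, AF, BD, BF, DE, DF, EF
  2-simplices (6): ABD, ABF, ADE, AEF, BDF, DEF

Hence C_0 ≅ Z^5, C_1 ≅ Z^9, C_2 ≅ Z^6.

The boundary map ∂_1: C_1 → C_0 maps an edge to its endpoints' difference, ∂[p,q] = q − p.
The resulting 5×9 matrix has rank 4, and its Smith normal form has invariant factors (1,1,1,1).

The boundary map ∂_2: C_2 → C_1 maps a triangle to the signed sum of its edges. For instance
  ∂DEF = EF − DF + DE,
  ∂AEF = EF − AF + AE.
This gives a 9×6 integer matrix of rank 5; reducing to Smith normal form yields diagonal entries (1,1,1,1,1).

Now H_k = ker ∂_k / im ∂_{k+1}, so:

  H_1: rank ker ∂_1 − rank ∂_2 = (9 − 4) − 5 = 0, and the invariant factors of ∂_2 are all 1, so H_1 ≅ 0.

(K is a triangulation of the 2-sphere S^2.)

H_1 = 0.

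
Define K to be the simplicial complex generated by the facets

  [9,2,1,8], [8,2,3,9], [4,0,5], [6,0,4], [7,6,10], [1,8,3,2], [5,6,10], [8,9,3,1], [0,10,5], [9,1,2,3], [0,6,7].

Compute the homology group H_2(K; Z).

H_2 ≅ 0.

Fix the vertex order 0 < 1 < 2 < 3 < 4 < 5 < 6 < 7 < 8 < 9 < 10 and write every simplex with vertices in increasing order. Then dim K = 3 and the simplices of K are:

  0-simplices (11): [0], [1], [2], [3], [4], [5], [6], [7], [8], [9], [10]
  1-simplices (22): [0,4], [0,5], [0,6], [0,7], [0,10], [1,2], [1,3], [1,8], [1,9], [2,3], [2,8], [2,9], [3,8], [3,9], [4,5], [4,6], [5,6], [5,10], [6,7], [6,10], [7,10], [8,9]
  2-simplices (16): [0,4,5], [0,4,6], [0,5,10], [0,6,7], [1,2,3], [1,2,8], [1,2,9], [1,3,8], [1,3,9], [1,8,9], [2,3,8], [2,3,9], [2,8,9], [3,8,9], [5,6,10], [6,7,10]
  3-simplices (5): [1,2,3,8], [1,2,3,9], [1,2,8,9], [1,3,8,9], [2,3,8,9]

giving chain groups C_0 ≅ Z^11, C_1 ≅ Z^22, C_2 ≅ Z^16, C_3 ≅ Z^5.

∂_1: C_1 → C_0 is given by ∂[p,q] = [q] − [p]. For instance
  ∂[8,9] = [9] − [8].
As a 11×22 matrix over Z this has rank 9, with invariant factors (1,1,1,1,1,1,1,1,1).

The boundary map ∂_2: C_2 → C_1 acts by ∂[p,q,r] = [q,r] − [p,r] + [p,q]. For instance
  ∂[3,8,9] = [8,9] − [3,9] + [3,8],
  ∂[0,5,10] = [5,10] − [0,10] + [0,5].
The resulting 22×16 matrix has rank 12, and its Smith normal form has invariant factors (1,1,1,1,1,1,1,1,1,1,1,1).

Boundary ∂_3: C_3 → C_2 sends each 3-simplex σ to the alternating sum Σ_i (−1)^i (σ with its i-th vertex removed). For instance
  ∂[1,2,3,8] = [2,3,8] − [1,3,8] + [1,2,8] − [1,2,3],
  ∂[1,3,8,9] = [3,8,9] − [1,8,9] + [1,3,9] − [1,3,8].
The 16×5 boundary matrix has rank 4 and Smith normal form diag(1,1,1,1).

Reading off H_k = ker ∂_k / im ∂_{k+1}:

  H_2: rank ker ∂_2 − rank ∂_3 = (16 − 12) − 4 = 0, and the invariant factors of ∂_3 are all 1, so H_2 = 0.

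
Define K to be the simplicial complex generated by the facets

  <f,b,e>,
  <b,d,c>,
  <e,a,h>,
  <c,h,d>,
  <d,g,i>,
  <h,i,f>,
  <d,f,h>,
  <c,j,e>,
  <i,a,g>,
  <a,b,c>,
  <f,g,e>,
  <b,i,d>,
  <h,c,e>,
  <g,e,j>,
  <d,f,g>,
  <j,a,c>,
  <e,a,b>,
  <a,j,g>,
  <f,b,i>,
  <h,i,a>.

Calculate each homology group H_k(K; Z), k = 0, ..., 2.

H_0 ≅ Z,  H_1 ≅ Z ⊕ Z_2,  H_2 = 0.

Take the total order a < b < c < d < e < f < g < h < i < j on the vertex set. Then K (dimension 2) consists of the simplices:

  0-simplices (10): a, b, c, d, e, f, g, h, i, j
  1-simplices (30): ab, ac, ae, ag, ah, ai, aj, bc, bd, be, bf, bi, cd, ce, ch, cj, df, dg, dh, di, ef, eg, eh, ej, fg, fh, fi, gi, gj, hi
  2-simplices (20): abc, abe, acj, aeh, agi, agj, ahi, bcd, bdi, bef, bfi, cdh, ceh, cej, dfg, dfh, dgi, efg, egj, fhi

Hence C_0 ≅ Z^10, C_1 ≅ Z^30, C_2 ≅ Z^20.

∂_1: C_1 → C_0 sends each edge [p,q] (with p < q) to q − p.
The resulting 10×30 matrix has rank 9, and its Smith normal form has invariant factors (1,1,1,1,1,1,1,1,1).

The boundary map ∂_2: C_2 → C_1 maps a triangle to the signed sum of its edges. For instance
  ∂agj = gj − aj + ag,
  ∂dgi = gi − di + dg.
This gives a 30×20 integer matrix of rank 20; reducing to Smith normal form yields diagonal entries (1,1,1,1,1,1,1,1,1,1,1,1,1,1,1,1,1,1,1,2).

Reading off H_k = ker ∂_k / im ∂_{k+1}:

  H_0: rank C_0 − rank ∂_1 = 10 − 9 = 1, and the invariant factors of ∂_1 are all 1, so H_0 = Z.
  H_1: rank ker ∂_1 − rank ∂_2 = (30 − 9) − 20 = 1, and ∂_2 has invariant factor 2 > 1, so H_1 = Z ⊕ Z_2.
  H_2: rank ker ∂_2 − rank ∂_3 = (20 − 20) − 0 = 0, and there is no ∂_3, so H_2 = 0.

As a check, the Euler characteristic is 10 − 30 + 20 = 0, which agrees with 1 − 1 + 0 = 0.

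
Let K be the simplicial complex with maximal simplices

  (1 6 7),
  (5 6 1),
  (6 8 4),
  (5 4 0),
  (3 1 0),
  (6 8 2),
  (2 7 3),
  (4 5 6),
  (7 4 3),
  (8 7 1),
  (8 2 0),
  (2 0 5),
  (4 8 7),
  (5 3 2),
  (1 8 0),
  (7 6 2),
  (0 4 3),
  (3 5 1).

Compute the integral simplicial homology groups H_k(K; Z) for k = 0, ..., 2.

We work with the vertex ordering 0 < 1 < 2 < 3 < 4 < 5 < 6 < 7 < 8. The simplices of K, each written with vertices in increasing order, are:

  0-simplices (9): [0], [1], [2], [3], [4], [5], [6], [7], [8]
  1-simplices (27): (27 of them)
  2-simplices (18): [0,1,3], [0,1,8], [0,2,5], [0,2,8], [0,3,4], [0,4,5], [1,3,5], [1,5,6], [1,6,7], [1,7,8], [2,3,5], [2,3,7], [2,6,7], [2,6,8], [3,4,7], [4,5,6], [4,6,8], [4,7,8]

giving chain groups C_0 ≅ Z^9, C_1 ≅ Z^27, C_2 ≅ Z^18.

Boundary ∂_1: C_1 → C_0 sends each edge [p,q] (with p < q) to q − p. For instance
  ∂[0,3] = [3] − [0].
The resulting 9×27 matrix has rank 8, and its Smith normal form has invariant factors (1,1,1,1,1,1,1,1).

∂_2: C_2 → C_1 sends each 2-simplex [p,q,r] to [q,r] − [p,r] + [p,q]. For instance
  ∂[2,3,5] = [3,5] − [2,5] + [2,3],
  ∂[4,7,8] = [7,8] − [4,8] + [4,7].
This gives a 27×18 integer matrix of rank 18; reducing to Smith normal form yields diagonal entries (1,1,1,1,1,1,1,1,1,1,1,1,1,1,1,1,1,2).

Now H_k = ker ∂_k / im ∂_{k+1}, so:

  H_0: rank C_0 − rank ∂_1 = 9 − 8 = 1, and the invariant factors of ∂_1 are all 1, so H_0 ≅ Z.
  H_1: rank ker ∂_1 − rank ∂_2 = (27 − 8) − 18 = 1, and ∂_2 has invariant factor 2 > 1, so H_1 ≅ Z ⊕ Z/2.
  H_2: rank ker ∂_2 − rank ∂_3 = (18 − 18) − 0 = 0, and there is no ∂_3, so H_2 ≅ 0.

H_0 ≅ Z,  H_1 ≅ Z ⊕ Z/2,  H_2 = 0.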